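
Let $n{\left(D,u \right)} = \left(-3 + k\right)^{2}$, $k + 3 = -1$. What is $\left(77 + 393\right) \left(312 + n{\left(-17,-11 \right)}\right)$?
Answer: $169670$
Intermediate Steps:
$k = -4$ ($k = -3 - 1 = -4$)
$n{\left(D,u \right)} = 49$ ($n{\left(D,u \right)} = \left(-3 - 4\right)^{2} = \left(-7\right)^{2} = 49$)
$\left(77 + 393\right) \left(312 + n{\left(-17,-11 \right)}\right) = \left(77 + 393\right) \left(312 + 49\right) = 470 \cdot 361 = 169670$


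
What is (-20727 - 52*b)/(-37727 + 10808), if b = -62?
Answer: 17503/26919 ≈ 0.65021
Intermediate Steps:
(-20727 - 52*b)/(-37727 + 10808) = (-20727 - 52*(-62))/(-37727 + 10808) = (-20727 + 3224)/(-26919) = -17503*(-1/26919) = 17503/26919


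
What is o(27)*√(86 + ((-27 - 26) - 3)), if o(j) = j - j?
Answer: 0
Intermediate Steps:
o(j) = 0
o(27)*√(86 + ((-27 - 26) - 3)) = 0*√(86 + ((-27 - 26) - 3)) = 0*√(86 + (-53 - 3)) = 0*√(86 - 56) = 0*√30 = 0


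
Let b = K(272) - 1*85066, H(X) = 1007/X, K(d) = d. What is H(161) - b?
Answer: 13652841/161 ≈ 84800.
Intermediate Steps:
b = -84794 (b = 272 - 1*85066 = 272 - 85066 = -84794)
H(161) - b = 1007/161 - 1*(-84794) = 1007*(1/161) + 84794 = 1007/161 + 84794 = 13652841/161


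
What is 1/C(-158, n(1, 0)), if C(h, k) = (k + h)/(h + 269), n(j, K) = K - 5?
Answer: -111/163 ≈ -0.68098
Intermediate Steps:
n(j, K) = -5 + K
C(h, k) = (h + k)/(269 + h)
1/C(-158, n(1, 0)) = 1/((-158 + (-5 + 0))/(269 - 158)) = 1/((-158 - 5)/111) = 1/((1/111)*(-163)) = 1/(-163/111) = -111/163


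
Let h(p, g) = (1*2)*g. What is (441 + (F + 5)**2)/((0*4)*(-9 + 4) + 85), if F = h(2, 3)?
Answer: 562/85 ≈ 6.6118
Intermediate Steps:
h(p, g) = 2*g
F = 6 (F = 2*3 = 6)
(441 + (F + 5)**2)/((0*4)*(-9 + 4) + 85) = (441 + (6 + 5)**2)/((0*4)*(-9 + 4) + 85) = (441 + 11**2)/(0*(-5) + 85) = (441 + 121)/(0 + 85) = 562/85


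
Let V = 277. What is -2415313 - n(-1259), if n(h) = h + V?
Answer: -2414331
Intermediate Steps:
n(h) = 277 + h (n(h) = h + 277 = 277 + h)
-2415313 - n(-1259) = -2415313 - (277 - 1259) = -2415313 - 1*(-982) = -2415313 + 982 = -2414331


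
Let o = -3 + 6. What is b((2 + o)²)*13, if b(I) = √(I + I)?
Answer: 65*√2 ≈ 91.924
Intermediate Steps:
o = 3
b(I) = √2*√I (b(I) = √(2*I) = √2*√I)
b((2 + o)²)*13 = (√2*√((2 + 3)²))*13 = (√2*√(5²))*13 = (√2*√25)*13 = (√2*5)*13 = (5*√2)*13 = 65*√2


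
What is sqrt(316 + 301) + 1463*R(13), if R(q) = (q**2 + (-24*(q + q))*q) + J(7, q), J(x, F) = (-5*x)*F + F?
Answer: -12267255 + sqrt(617) ≈ -1.2267e+7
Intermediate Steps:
J(x, F) = F - 5*F*x (J(x, F) = -5*F*x + F = F - 5*F*x)
R(q) = -47*q**2 - 34*q (R(q) = (q**2 + (-24*(q + q))*q) + q*(1 - 5*7) = (q**2 + (-48*q)*q) + q*(1 - 35) = (q**2 + (-48*q)*q) + q*(-34) = (q**2 - 48*q**2) - 34*q = -47*q**2 - 34*q)
sqrt(316 + 301) + 1463*R(13) = sqrt(316 + 301) + 1463*(13*(-34 - 47*13)) = sqrt(617) + 1463*(13*(-34 - 611)) = sqrt(617) + 1463*(13*(-645)) = sqrt(617) + 1463*(-8385) = sqrt(617) - 12267255 = -12267255 + sqrt(617)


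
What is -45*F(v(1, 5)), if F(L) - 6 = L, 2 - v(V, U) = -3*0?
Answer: -360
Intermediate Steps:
v(V, U) = 2 (v(V, U) = 2 - (-3)*0 = 2 - 1*0 = 2 + 0 = 2)
F(L) = 6 + L
-45*F(v(1, 5)) = -45*(6 + 2) = -45*8 = -360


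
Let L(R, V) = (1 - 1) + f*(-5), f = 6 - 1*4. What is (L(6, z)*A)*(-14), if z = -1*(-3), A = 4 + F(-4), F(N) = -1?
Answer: 420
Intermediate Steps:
f = 2 (f = 6 - 4 = 2)
A = 3 (A = 4 - 1 = 3)
z = 3
L(R, V) = -10 (L(R, V) = (1 - 1) + 2*(-5) = 0 - 10 = -10)
(L(6, z)*A)*(-14) = -10*3*(-14) = -30*(-14) = 420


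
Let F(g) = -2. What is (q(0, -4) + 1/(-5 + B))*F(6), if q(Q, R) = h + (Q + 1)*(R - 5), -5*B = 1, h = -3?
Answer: 317/13 ≈ 24.385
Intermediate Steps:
B = -⅕ (B = -⅕*1 = -⅕ ≈ -0.20000)
q(Q, R) = -3 + (1 + Q)*(-5 + R) (q(Q, R) = -3 + (Q + 1)*(R - 5) = -3 + (1 + Q)*(-5 + R))
(q(0, -4) + 1/(-5 + B))*F(6) = ((-8 - 4 - 5*0 + 0*(-4)) + 1/(-5 - ⅕))*(-2) = ((-8 - 4 + 0 + 0) + 1/(-26/5))*(-2) = (-12 - 5/26)*(-2) = -317/26*(-2) = 317/13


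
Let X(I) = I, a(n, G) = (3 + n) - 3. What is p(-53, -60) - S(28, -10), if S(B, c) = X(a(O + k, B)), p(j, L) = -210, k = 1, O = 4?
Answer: -215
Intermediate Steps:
a(n, G) = n
S(B, c) = 5 (S(B, c) = 4 + 1 = 5)
p(-53, -60) - S(28, -10) = -210 - 1*5 = -210 - 5 = -215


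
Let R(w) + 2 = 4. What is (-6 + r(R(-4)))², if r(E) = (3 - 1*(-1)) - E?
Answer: 16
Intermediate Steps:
R(w) = 2 (R(w) = -2 + 4 = 2)
r(E) = 4 - E (r(E) = (3 + 1) - E = 4 - E)
(-6 + r(R(-4)))² = (-6 + (4 - 1*2))² = (-6 + (4 - 2))² = (-6 + 2)² = (-4)² = 16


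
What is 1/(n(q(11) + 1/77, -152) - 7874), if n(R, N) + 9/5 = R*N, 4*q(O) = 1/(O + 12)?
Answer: -8855/69772319 ≈ -0.00012691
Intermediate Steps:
q(O) = 1/(4*(12 + O)) (q(O) = 1/(4*(O + 12)) = 1/(4*(12 + O)))
n(R, N) = -9/5 + N*R (n(R, N) = -9/5 + R*N = -9/5 + N*R)
1/(n(q(11) + 1/77, -152) - 7874) = 1/((-9/5 - 152*(1/(4*(12 + 11)) + 1/77)) - 7874) = 1/((-9/5 - 152*((¼)/23 + 1/77)) - 7874) = 1/((-9/5 - 152*((¼)*(1/23) + 1/77)) - 7874) = 1/((-9/5 - 152*(1/92 + 1/77)) - 7874) = 1/((-9/5 - 152*169/7084) - 7874) = 1/((-9/5 - 6422/1771) - 7874) = 1/(-48049/8855 - 7874) = 1/(-69772319/8855) = -8855/69772319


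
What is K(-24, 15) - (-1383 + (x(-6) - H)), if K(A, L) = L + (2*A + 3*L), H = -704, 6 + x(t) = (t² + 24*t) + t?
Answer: 811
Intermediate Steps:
x(t) = -6 + t² + 25*t (x(t) = -6 + ((t² + 24*t) + t) = -6 + (t² + 25*t) = -6 + t² + 25*t)
K(A, L) = 2*A + 4*L
K(-24, 15) - (-1383 + (x(-6) - H)) = (2*(-24) + 4*15) - (-1383 + ((-6 + (-6)² + 25*(-6)) - 1*(-704))) = (-48 + 60) - (-1383 + ((-6 + 36 - 150) + 704)) = 12 - (-1383 + (-120 + 704)) = 12 - (-1383 + 584) = 12 - 1*(-799) = 12 + 799 = 811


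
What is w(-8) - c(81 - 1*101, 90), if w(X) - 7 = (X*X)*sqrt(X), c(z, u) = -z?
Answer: -13 + 128*I*sqrt(2) ≈ -13.0 + 181.02*I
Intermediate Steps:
w(X) = 7 + X**(5/2) (w(X) = 7 + (X*X)*sqrt(X) = 7 + X**2*sqrt(X) = 7 + X**(5/2))
w(-8) - c(81 - 1*101, 90) = (7 + (-8)**(5/2)) - (-1)*(81 - 1*101) = (7 + 128*I*sqrt(2)) - (-1)*(81 - 101) = (7 + 128*I*sqrt(2)) - (-1)*(-20) = (7 + 128*I*sqrt(2)) - 1*20 = (7 + 128*I*sqrt(2)) - 20 = -13 + 128*I*sqrt(2)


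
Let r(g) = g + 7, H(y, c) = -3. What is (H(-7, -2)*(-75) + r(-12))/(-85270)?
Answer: -22/8527 ≈ -0.0025800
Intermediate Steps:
r(g) = 7 + g
(H(-7, -2)*(-75) + r(-12))/(-85270) = (-3*(-75) + (7 - 12))/(-85270) = (225 - 5)*(-1/85270) = 220*(-1/85270) = -22/8527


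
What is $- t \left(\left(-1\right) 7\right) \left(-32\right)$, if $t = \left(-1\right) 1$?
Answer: $224$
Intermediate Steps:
$t = -1$
$- t \left(\left(-1\right) 7\right) \left(-32\right) = - \left(-1\right) \left(\left(-1\right) 7\right) \left(-32\right) = - \left(-1\right) \left(-7\right) \left(-32\right) = \left(-1\right) 7 \left(-32\right) = \left(-7\right) \left(-32\right) = 224$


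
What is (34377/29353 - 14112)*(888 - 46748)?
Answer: 18994989991740/29353 ≈ 6.4712e+8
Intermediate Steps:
(34377/29353 - 14112)*(888 - 46748) = (34377*(1/29353) - 14112)*(-45860) = (34377/29353 - 14112)*(-45860) = -414195159/29353*(-45860) = 18994989991740/29353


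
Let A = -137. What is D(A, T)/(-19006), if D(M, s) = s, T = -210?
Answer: 105/9503 ≈ 0.011049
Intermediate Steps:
D(A, T)/(-19006) = -210/(-19006) = -210*(-1/19006) = 105/9503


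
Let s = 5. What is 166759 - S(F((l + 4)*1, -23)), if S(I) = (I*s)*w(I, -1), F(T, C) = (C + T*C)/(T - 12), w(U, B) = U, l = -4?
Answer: 24010651/144 ≈ 1.6674e+5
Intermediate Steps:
F(T, C) = (C + C*T)/(-12 + T)
S(I) = 5*I² (S(I) = (I*5)*I = (5*I)*I = 5*I²)
166759 - S(F((l + 4)*1, -23)) = 166759 - 5*(-23*(1 + (-4 + 4)*1)/(-12 + (-4 + 4)*1))² = 166759 - 5*(-23*(1 + 0*1)/(-12 + 0*1))² = 166759 - 5*(-23*(1 + 0)/(-12 + 0))² = 166759 - 5*(-23*1/(-12))² = 166759 - 5*(-23*(-1/12)*1)² = 166759 - 5*(23/12)² = 166759 - 5*529/144 = 166759 - 1*2645/144 = 166759 - 2645/144 = 24010651/144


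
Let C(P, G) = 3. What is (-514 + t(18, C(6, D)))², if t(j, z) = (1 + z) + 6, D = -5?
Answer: 254016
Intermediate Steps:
t(j, z) = 7 + z
(-514 + t(18, C(6, D)))² = (-514 + (7 + 3))² = (-514 + 10)² = (-504)² = 254016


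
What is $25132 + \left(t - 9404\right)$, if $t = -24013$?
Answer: $-8285$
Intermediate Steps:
$25132 + \left(t - 9404\right) = 25132 - 33417 = -8285$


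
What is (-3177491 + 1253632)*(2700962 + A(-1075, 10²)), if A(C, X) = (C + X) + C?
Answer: -5192326141408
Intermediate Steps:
A(C, X) = X + 2*C
(-3177491 + 1253632)*(2700962 + A(-1075, 10²)) = (-3177491 + 1253632)*(2700962 + (10² + 2*(-1075))) = -1923859*(2700962 + (100 - 2150)) = -1923859*(2700962 - 2050) = -1923859*2698912 = -5192326141408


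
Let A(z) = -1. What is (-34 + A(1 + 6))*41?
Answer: -1435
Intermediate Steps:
(-34 + A(1 + 6))*41 = (-34 - 1)*41 = -35*41 = -1435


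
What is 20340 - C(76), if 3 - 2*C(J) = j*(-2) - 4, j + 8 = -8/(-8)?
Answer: 40687/2 ≈ 20344.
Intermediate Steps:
j = -7 (j = -8 - 8/(-8) = -8 - 8*(-⅛) = -8 + 1 = -7)
C(J) = -7/2 (C(J) = 3/2 - (-7*(-2) - 4)/2 = 3/2 - (14 - 4)/2 = 3/2 - ½*10 = 3/2 - 5 = -7/2)
20340 - C(76) = 20340 - 1*(-7/2) = 20340 + 7/2 = 40687/2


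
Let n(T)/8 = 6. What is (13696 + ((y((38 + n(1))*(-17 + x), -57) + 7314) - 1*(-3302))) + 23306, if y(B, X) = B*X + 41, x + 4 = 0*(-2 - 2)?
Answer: 150601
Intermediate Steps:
x = -4 (x = -4 + 0*(-2 - 2) = -4 + 0*(-4) = -4 + 0 = -4)
n(T) = 48 (n(T) = 8*6 = 48)
y(B, X) = 41 + B*X
(13696 + ((y((38 + n(1))*(-17 + x), -57) + 7314) - 1*(-3302))) + 23306 = (13696 + (((41 + ((38 + 48)*(-17 - 4))*(-57)) + 7314) - 1*(-3302))) + 23306 = (13696 + (((41 + (86*(-21))*(-57)) + 7314) + 3302)) + 23306 = (13696 + (((41 - 1806*(-57)) + 7314) + 3302)) + 23306 = (13696 + (((41 + 102942) + 7314) + 3302)) + 23306 = (13696 + ((102983 + 7314) + 3302)) + 23306 = (13696 + (110297 + 3302)) + 23306 = (13696 + 113599) + 23306 = 127295 + 23306 = 150601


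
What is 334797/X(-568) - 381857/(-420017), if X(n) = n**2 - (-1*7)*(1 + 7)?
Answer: 87946016103/45177028520 ≈ 1.9467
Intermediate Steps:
X(n) = 56 + n**2 (X(n) = n**2 - (-7)*8 = n**2 - 1*(-56) = n**2 + 56 = 56 + n**2)
334797/X(-568) - 381857/(-420017) = 334797/(56 + (-568)**2) - 381857/(-420017) = 334797/(56 + 322624) - 381857*(-1/420017) = 334797/322680 + 381857/420017 = 334797*(1/322680) + 381857/420017 = 111599/107560 + 381857/420017 = 87946016103/45177028520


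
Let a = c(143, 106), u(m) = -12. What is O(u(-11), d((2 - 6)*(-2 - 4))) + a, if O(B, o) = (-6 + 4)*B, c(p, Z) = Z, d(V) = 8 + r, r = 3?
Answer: 130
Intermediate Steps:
d(V) = 11 (d(V) = 8 + 3 = 11)
O(B, o) = -2*B
a = 106
O(u(-11), d((2 - 6)*(-2 - 4))) + a = -2*(-12) + 106 = 24 + 106 = 130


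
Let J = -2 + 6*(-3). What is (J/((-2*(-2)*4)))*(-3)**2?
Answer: -45/4 ≈ -11.250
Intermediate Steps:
J = -20 (J = -2 - 18 = -20)
(J/((-2*(-2)*4)))*(-3)**2 = (-20/(-2*(-2)*4))*(-3)**2 = (-20/(4*4))*9 = (-20/16)*9 = ((1/16)*(-20))*9 = -5/4*9 = -45/4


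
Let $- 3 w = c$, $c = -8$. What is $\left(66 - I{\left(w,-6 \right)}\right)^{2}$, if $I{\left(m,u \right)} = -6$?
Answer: $5184$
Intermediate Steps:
$w = \frac{8}{3}$ ($w = \left(- \frac{1}{3}\right) \left(-8\right) = \frac{8}{3} \approx 2.6667$)
$\left(66 - I{\left(w,-6 \right)}\right)^{2} = \left(66 - -6\right)^{2} = \left(66 + 6\right)^{2} = 72^{2} = 5184$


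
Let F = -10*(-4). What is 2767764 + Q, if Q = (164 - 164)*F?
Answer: 2767764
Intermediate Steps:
F = 40
Q = 0 (Q = (164 - 164)*40 = 0*40 = 0)
2767764 + Q = 2767764 + 0 = 2767764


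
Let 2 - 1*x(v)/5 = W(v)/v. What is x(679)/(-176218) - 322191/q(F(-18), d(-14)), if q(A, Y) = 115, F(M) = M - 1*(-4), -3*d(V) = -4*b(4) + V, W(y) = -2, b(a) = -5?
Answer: -19275402701101/6879991265 ≈ -2801.7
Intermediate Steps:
x(v) = 10 + 10/v (x(v) = 10 - (-10)/v = 10 + 10/v)
d(V) = -20/3 - V/3 (d(V) = -(-4*(-5) + V)/3 = -(20 + V)/3 = -20/3 - V/3)
F(M) = 4 + M (F(M) = M + 4 = 4 + M)
x(679)/(-176218) - 322191/q(F(-18), d(-14)) = (10 + 10/679)/(-176218) - 322191/115 = (10 + 10*(1/679))*(-1/176218) - 322191*1/115 = (10 + 10/679)*(-1/176218) - 322191/115 = (6800/679)*(-1/176218) - 322191/115 = -3400/59826011 - 322191/115 = -19275402701101/6879991265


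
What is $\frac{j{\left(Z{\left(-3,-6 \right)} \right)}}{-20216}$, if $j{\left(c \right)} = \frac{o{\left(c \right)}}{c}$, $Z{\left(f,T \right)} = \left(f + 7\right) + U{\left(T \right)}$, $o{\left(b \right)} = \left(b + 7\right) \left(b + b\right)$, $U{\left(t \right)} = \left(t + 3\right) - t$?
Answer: $- \frac{1}{722} \approx -0.001385$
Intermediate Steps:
$U{\left(t \right)} = 3$ ($U{\left(t \right)} = \left(3 + t\right) - t = 3$)
$o{\left(b \right)} = 2 b \left(7 + b\right)$ ($o{\left(b \right)} = \left(7 + b\right) 2 b = 2 b \left(7 + b\right)$)
$Z{\left(f,T \right)} = 10 + f$ ($Z{\left(f,T \right)} = \left(f + 7\right) + 3 = \left(7 + f\right) + 3 = 10 + f$)
$j{\left(c \right)} = 14 + 2 c$ ($j{\left(c \right)} = \frac{2 c \left(7 + c\right)}{c} = 14 + 2 c$)
$\frac{j{\left(Z{\left(-3,-6 \right)} \right)}}{-20216} = \frac{14 + 2 \left(10 - 3\right)}{-20216} = \left(14 + 2 \cdot 7\right) \left(- \frac{1}{20216}\right) = \left(14 + 14\right) \left(- \frac{1}{20216}\right) = 28 \left(- \frac{1}{20216}\right) = - \frac{1}{722}$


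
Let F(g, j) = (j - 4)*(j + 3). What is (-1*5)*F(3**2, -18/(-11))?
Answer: 6630/121 ≈ 54.793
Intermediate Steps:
F(g, j) = (-4 + j)*(3 + j)
(-1*5)*F(3**2, -18/(-11)) = (-1*5)*(-12 + (-18/(-11))**2 - (-18)/(-11)) = -5*(-12 + (-18*(-1/11))**2 - (-18)*(-1)/11) = -5*(-12 + (18/11)**2 - 1*18/11) = -5*(-12 + 324/121 - 18/11) = -5*(-1326/121) = 6630/121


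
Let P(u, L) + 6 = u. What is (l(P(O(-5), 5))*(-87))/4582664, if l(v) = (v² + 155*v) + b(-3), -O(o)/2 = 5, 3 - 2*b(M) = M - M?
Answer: 386715/9165328 ≈ 0.042193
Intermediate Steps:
b(M) = 3/2 (b(M) = 3/2 - (M - M)/2 = 3/2 - ½*0 = 3/2 + 0 = 3/2)
O(o) = -10 (O(o) = -2*5 = -10)
P(u, L) = -6 + u
l(v) = 3/2 + v² + 155*v (l(v) = (v² + 155*v) + 3/2 = 3/2 + v² + 155*v)
(l(P(O(-5), 5))*(-87))/4582664 = ((3/2 + (-6 - 10)² + 155*(-6 - 10))*(-87))/4582664 = ((3/2 + (-16)² + 155*(-16))*(-87))*(1/4582664) = ((3/2 + 256 - 2480)*(-87))*(1/4582664) = -4445/2*(-87)*(1/4582664) = (386715/2)*(1/4582664) = 386715/9165328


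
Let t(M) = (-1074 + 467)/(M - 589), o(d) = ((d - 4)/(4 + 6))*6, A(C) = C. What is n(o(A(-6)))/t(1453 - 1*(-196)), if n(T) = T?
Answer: 6360/607 ≈ 10.478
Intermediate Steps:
o(d) = -12/5 + 3*d/5 (o(d) = ((-4 + d)/10)*6 = ((-4 + d)*(⅒))*6 = (-⅖ + d/10)*6 = -12/5 + 3*d/5)
t(M) = -607/(-589 + M)
n(o(A(-6)))/t(1453 - 1*(-196)) = (-12/5 + (⅗)*(-6))/((-607/(-589 + (1453 - 1*(-196))))) = (-12/5 - 18/5)/((-607/(-589 + (1453 + 196)))) = -6/((-607/(-589 + 1649))) = -6/((-607/1060)) = -6/((-607*1/1060)) = -6/(-607/1060) = -6*(-1060/607) = 6360/607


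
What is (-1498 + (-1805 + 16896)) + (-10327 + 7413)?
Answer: 10679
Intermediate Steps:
(-1498 + (-1805 + 16896)) + (-10327 + 7413) = (-1498 + 15091) - 2914 = 13593 - 2914 = 10679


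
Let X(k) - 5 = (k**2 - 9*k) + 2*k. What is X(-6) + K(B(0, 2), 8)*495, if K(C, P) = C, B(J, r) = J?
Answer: 83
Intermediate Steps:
X(k) = 5 + k**2 - 7*k (X(k) = 5 + ((k**2 - 9*k) + 2*k) = 5 + (k**2 - 7*k) = 5 + k**2 - 7*k)
X(-6) + K(B(0, 2), 8)*495 = (5 + (-6)**2 - 7*(-6)) + 0*495 = (5 + 36 + 42) + 0 = 83 + 0 = 83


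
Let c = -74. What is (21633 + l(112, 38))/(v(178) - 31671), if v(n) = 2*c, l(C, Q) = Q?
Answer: -21671/31819 ≈ -0.68107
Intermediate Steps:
v(n) = -148 (v(n) = 2*(-74) = -148)
(21633 + l(112, 38))/(v(178) - 31671) = (21633 + 38)/(-148 - 31671) = 21671/(-31819) = 21671*(-1/31819) = -21671/31819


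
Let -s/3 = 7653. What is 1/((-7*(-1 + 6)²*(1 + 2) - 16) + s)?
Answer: -1/23500 ≈ -4.2553e-5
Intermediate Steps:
s = -22959 (s = -3*7653 = -22959)
1/((-7*(-1 + 6)²*(1 + 2) - 16) + s) = 1/((-7*(-1 + 6)²*(1 + 2) - 16) - 22959) = 1/((-7*5²*3 - 16) - 22959) = 1/((-175*3 - 16) - 22959) = 1/((-7*75 - 16) - 22959) = 1/((-525 - 16) - 22959) = 1/(-541 - 22959) = 1/(-23500) = -1/23500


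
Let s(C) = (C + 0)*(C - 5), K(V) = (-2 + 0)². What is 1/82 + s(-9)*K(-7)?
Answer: 41329/82 ≈ 504.01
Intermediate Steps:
K(V) = 4 (K(V) = (-2)² = 4)
s(C) = C*(-5 + C)
1/82 + s(-9)*K(-7) = 1/82 - 9*(-5 - 9)*4 = 1/82 - 9*(-14)*4 = 1/82 + 126*4 = 1/82 + 504 = 41329/82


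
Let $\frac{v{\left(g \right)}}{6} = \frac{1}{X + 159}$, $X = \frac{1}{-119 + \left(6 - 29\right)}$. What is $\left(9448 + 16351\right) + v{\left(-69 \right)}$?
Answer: $\frac{582464875}{22577} \approx 25799.0$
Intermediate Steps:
$X = - \frac{1}{142}$ ($X = \frac{1}{-119 + \left(6 - 29\right)} = \frac{1}{-119 - 23} = \frac{1}{-142} = - \frac{1}{142} \approx -0.0070423$)
$v{\left(g \right)} = \frac{852}{22577}$ ($v{\left(g \right)} = \frac{6}{- \frac{1}{142} + 159} = \frac{6}{\frac{22577}{142}} = 6 \cdot \frac{142}{22577} = \frac{852}{22577}$)
$\left(9448 + 16351\right) + v{\left(-69 \right)} = \left(9448 + 16351\right) + \frac{852}{22577} = 25799 + \frac{852}{22577} = \frac{582464875}{22577}$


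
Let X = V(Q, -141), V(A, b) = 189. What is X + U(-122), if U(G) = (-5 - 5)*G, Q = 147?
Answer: 1409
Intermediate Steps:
U(G) = -10*G
X = 189
X + U(-122) = 189 - 10*(-122) = 189 + 1220 = 1409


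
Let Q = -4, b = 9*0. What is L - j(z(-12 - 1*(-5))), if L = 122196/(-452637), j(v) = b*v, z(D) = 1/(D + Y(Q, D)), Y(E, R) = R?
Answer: -40732/150879 ≈ -0.26996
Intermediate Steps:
b = 0
z(D) = 1/(2*D) (z(D) = 1/(D + D) = 1/(2*D))
j(v) = 0 (j(v) = 0*v = 0)
L = -40732/150879 (L = 122196*(-1/452637) = -40732/150879 ≈ -0.26996)
L - j(z(-12 - 1*(-5))) = -40732/150879 - 1*0 = -40732/150879 + 0 = -40732/150879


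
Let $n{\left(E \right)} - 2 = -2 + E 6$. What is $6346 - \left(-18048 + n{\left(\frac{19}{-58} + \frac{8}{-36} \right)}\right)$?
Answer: $\frac{2122565}{87} \approx 24397.0$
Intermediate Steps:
$n{\left(E \right)} = 6 E$ ($n{\left(E \right)} = 2 + \left(-2 + E 6\right) = 2 + \left(-2 + 6 E\right) = 6 E$)
$6346 - \left(-18048 + n{\left(\frac{19}{-58} + \frac{8}{-36} \right)}\right) = 6346 + \left(18048 - 6 \left(\frac{19}{-58} + \frac{8}{-36}\right)\right) = 6346 + \left(18048 - 6 \left(19 \left(- \frac{1}{58}\right) + 8 \left(- \frac{1}{36}\right)\right)\right) = 6346 + \left(18048 - 6 \left(- \frac{19}{58} - \frac{2}{9}\right)\right) = 6346 + \left(18048 - 6 \left(- \frac{287}{522}\right)\right) = 6346 + \left(18048 - - \frac{287}{87}\right) = 6346 + \left(18048 + \frac{287}{87}\right) = 6346 + \frac{1570463}{87} = \frac{2122565}{87}$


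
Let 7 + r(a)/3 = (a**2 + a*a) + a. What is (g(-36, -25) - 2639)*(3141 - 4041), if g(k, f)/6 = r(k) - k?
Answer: -39113100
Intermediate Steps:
r(a) = -21 + 3*a + 6*a**2 (r(a) = -21 + 3*((a**2 + a*a) + a) = -21 + 3*((a**2 + a**2) + a) = -21 + 3*(2*a**2 + a) = -21 + 3*(a + 2*a**2) = -21 + (3*a + 6*a**2) = -21 + 3*a + 6*a**2)
g(k, f) = -126 + 12*k + 36*k**2 (g(k, f) = 6*((-21 + 3*k + 6*k**2) - k) = 6*(-21 + 2*k + 6*k**2) = -126 + 12*k + 36*k**2)
(g(-36, -25) - 2639)*(3141 - 4041) = ((-126 + 12*(-36) + 36*(-36)**2) - 2639)*(3141 - 4041) = ((-126 - 432 + 36*1296) - 2639)*(-900) = ((-126 - 432 + 46656) - 2639)*(-900) = (46098 - 2639)*(-900) = 43459*(-900) = -39113100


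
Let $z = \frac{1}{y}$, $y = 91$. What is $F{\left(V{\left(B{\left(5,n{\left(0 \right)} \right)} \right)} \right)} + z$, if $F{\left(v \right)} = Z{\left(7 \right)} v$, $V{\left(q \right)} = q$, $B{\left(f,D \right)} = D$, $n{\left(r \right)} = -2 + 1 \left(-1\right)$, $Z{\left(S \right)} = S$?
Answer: $- \frac{1910}{91} \approx -20.989$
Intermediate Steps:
$n{\left(r \right)} = -3$ ($n{\left(r \right)} = -2 - 1 = -3$)
$F{\left(v \right)} = 7 v$
$z = \frac{1}{91} \approx 0.010989$
$F{\left(V{\left(B{\left(5,n{\left(0 \right)} \right)} \right)} \right)} + z = 7 \left(-3\right) + \frac{1}{91} = -21 + \frac{1}{91} = - \frac{1910}{91}$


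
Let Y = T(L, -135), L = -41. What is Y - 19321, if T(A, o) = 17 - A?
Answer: -19263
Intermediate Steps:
Y = 58 (Y = 17 - 1*(-41) = 17 + 41 = 58)
Y - 19321 = 58 - 19321 = -19263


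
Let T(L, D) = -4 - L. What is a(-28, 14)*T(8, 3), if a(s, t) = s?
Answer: 336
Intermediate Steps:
a(-28, 14)*T(8, 3) = -28*(-4 - 1*8) = -28*(-4 - 8) = -28*(-12) = 336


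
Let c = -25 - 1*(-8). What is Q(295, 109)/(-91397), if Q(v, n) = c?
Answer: 17/91397 ≈ 0.00018600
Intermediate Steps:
c = -17 (c = -25 + 8 = -17)
Q(v, n) = -17
Q(295, 109)/(-91397) = -17/(-91397) = -17*(-1/91397) = 17/91397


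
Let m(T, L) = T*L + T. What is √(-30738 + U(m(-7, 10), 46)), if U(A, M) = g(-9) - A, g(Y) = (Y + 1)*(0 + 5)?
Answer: I*√30701 ≈ 175.22*I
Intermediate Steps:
m(T, L) = T + L*T (m(T, L) = L*T + T = T + L*T)
g(Y) = 5 + 5*Y (g(Y) = (1 + Y)*5 = 5 + 5*Y)
U(A, M) = -40 - A (U(A, M) = (5 + 5*(-9)) - A = (5 - 45) - A = -40 - A)
√(-30738 + U(m(-7, 10), 46)) = √(-30738 + (-40 - (-7)*(1 + 10))) = √(-30738 + (-40 - (-7)*11)) = √(-30738 + (-40 - 1*(-77))) = √(-30738 + (-40 + 77)) = √(-30738 + 37) = √(-30701) = I*√30701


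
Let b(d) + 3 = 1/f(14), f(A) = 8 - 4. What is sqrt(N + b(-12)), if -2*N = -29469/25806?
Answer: 2*I*sqrt(83283)/391 ≈ 1.4762*I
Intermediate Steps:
f(A) = 4
N = 893/1564 (N = -(-29469)/(2*25806) = -1/2*(-893/782) = 893/1564 ≈ 0.57097)
b(d) = -11/4 (b(d) = -3 + 1/4 = -11/4)
sqrt(N + b(-12)) = sqrt(893/1564 - 11/4) = sqrt(-852/391) = 2*I*sqrt(83283)/391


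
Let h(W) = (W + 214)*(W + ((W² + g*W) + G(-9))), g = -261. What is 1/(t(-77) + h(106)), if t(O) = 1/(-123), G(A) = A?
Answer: -123/642866881 ≈ -1.9133e-7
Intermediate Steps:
h(W) = (214 + W)*(-9 + W² - 260*W) (h(W) = (W + 214)*(W + ((W² - 261*W) - 9)) = (214 + W)*(W + (-9 + W² - 261*W)) = (214 + W)*(-9 + W² - 260*W))
t(O) = -1/123
1/(t(-77) + h(106)) = 1/(-1/123 + (-1926 + 106³ - 55649*106 - 46*106²)) = 1/(-1/123 + (-1926 + 1191016 - 5898794 - 46*11236)) = 1/(-1/123 + (-1926 + 1191016 - 5898794 - 516856)) = 1/(-1/123 - 5226560) = 1/(-642866881/123) = -123/642866881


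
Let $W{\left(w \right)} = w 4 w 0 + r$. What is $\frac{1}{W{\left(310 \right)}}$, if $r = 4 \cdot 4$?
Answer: $\frac{1}{16} \approx 0.0625$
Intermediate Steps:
$r = 16$
$W{\left(w \right)} = 16$ ($W{\left(w \right)} = w 4 w 0 + 16 = 4 w 0 + 16 = 0 + 16 = 16$)
$\frac{1}{W{\left(310 \right)}} = \frac{1}{16}$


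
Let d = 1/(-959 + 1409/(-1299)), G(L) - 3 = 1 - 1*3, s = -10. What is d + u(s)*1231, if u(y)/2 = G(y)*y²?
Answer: 307048328701/1247150 ≈ 2.4620e+5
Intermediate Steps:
G(L) = 1 (G(L) = 3 + (1 - 1*3) = 3 + (1 - 3) = 3 - 2 = 1)
d = -1299/1247150 (d = 1/(-959 + 1409*(-1/1299)) = 1/(-959 - 1409/1299) = 1/(-1247150/1299) = -1299/1247150 ≈ -0.0010416)
u(y) = 2*y² (u(y) = 2*(1*y²) = 2*y²)
d + u(s)*1231 = -1299/1247150 + (2*(-10)²)*1231 = -1299/1247150 + (2*100)*1231 = -1299/1247150 + 200*1231 = -1299/1247150 + 246200 = 307048328701/1247150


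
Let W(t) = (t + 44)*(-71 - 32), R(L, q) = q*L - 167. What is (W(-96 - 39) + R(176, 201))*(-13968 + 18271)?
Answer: 191836346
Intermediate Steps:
R(L, q) = -167 + L*q (R(L, q) = L*q - 167 = -167 + L*q)
W(t) = -4532 - 103*t (W(t) = (44 + t)*(-103) = -4532 - 103*t)
(W(-96 - 39) + R(176, 201))*(-13968 + 18271) = ((-4532 - 103*(-96 - 39)) + (-167 + 176*201))*(-13968 + 18271) = ((-4532 - 103*(-135)) + (-167 + 35376))*4303 = ((-4532 + 13905) + 35209)*4303 = (9373 + 35209)*4303 = 44582*4303 = 191836346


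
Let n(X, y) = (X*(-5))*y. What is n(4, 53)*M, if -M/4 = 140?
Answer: 593600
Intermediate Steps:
M = -560 (M = -4*140 = -560)
n(X, y) = -5*X*y (n(X, y) = (-5*X)*y = -5*X*y)
n(4, 53)*M = -5*4*53*(-560) = -1060*(-560) = 593600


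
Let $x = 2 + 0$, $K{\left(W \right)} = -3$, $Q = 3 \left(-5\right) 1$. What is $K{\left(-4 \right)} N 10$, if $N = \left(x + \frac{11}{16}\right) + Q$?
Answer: $\frac{2955}{8} \approx 369.38$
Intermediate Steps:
$Q = -15$ ($Q = \left(-15\right) 1 = -15$)
$x = 2$
$N = - \frac{197}{16}$ ($N = \left(2 + \frac{11}{16}\right) - 15 = \frac{43}{16} - 15 = - \frac{197}{16} \approx -12.313$)
$K{\left(-4 \right)} N 10 = \left(-3\right) \left(- \frac{197}{16}\right) 10 = \frac{591}{16} \cdot 10 = \frac{2955}{8}$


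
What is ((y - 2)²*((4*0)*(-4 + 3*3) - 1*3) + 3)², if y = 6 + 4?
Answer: 35721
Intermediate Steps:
y = 10
((y - 2)²*((4*0)*(-4 + 3*3) - 1*3) + 3)² = ((10 - 2)²*((4*0)*(-4 + 3*3) - 1*3) + 3)² = (8²*(0*(-4 + 9) - 3) + 3)² = (64*(0*5 - 3) + 3)² = (64*(0 - 3) + 3)² = (64*(-3) + 3)² = (-192 + 3)² = (-189)² = 35721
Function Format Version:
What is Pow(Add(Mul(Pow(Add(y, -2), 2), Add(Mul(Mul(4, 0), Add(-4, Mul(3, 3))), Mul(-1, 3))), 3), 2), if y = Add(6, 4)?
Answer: 35721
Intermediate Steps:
y = 10
Pow(Add(Mul(Pow(Add(y, -2), 2), Add(Mul(Mul(4, 0), Add(-4, Mul(3, 3))), Mul(-1, 3))), 3), 2) = Pow(Add(Mul(Pow(Add(10, -2), 2), Add(Mul(Mul(4, 0), Add(-4, Mul(3, 3))), Mul(-1, 3))), 3), 2) = Pow(Add(Mul(Pow(8, 2), Add(Mul(0, Add(-4, 9)), -3)), 3), 2) = Pow(Add(Mul(64, Add(Mul(0, 5), -3)), 3), 2) = Pow(Add(Mul(64, Add(0, -3)), 3), 2) = Pow(Add(Mul(64, -3), 3), 2) = Pow(Add(-192, 3), 2) = Pow(-189, 2) = 35721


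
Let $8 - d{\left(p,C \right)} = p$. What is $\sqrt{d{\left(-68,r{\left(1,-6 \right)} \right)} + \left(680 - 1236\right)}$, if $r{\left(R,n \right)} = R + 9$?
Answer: $4 i \sqrt{30} \approx 21.909 i$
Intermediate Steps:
$r{\left(R,n \right)} = 9 + R$
$d{\left(p,C \right)} = 8 - p$
$\sqrt{d{\left(-68,r{\left(1,-6 \right)} \right)} + \left(680 - 1236\right)} = \sqrt{\left(8 - -68\right) + \left(680 - 1236\right)} = \sqrt{\left(8 + 68\right) + \left(680 - 1236\right)} = \sqrt{76 - 556} = \sqrt{-480} = 4 i \sqrt{30}$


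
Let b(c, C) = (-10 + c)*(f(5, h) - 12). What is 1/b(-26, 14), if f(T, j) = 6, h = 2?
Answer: 1/216 ≈ 0.0046296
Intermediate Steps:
b(c, C) = 60 - 6*c (b(c, C) = (-10 + c)*(6 - 12) = (-10 + c)*(-6) = 60 - 6*c)
1/b(-26, 14) = 1/(60 - 6*(-26)) = 1/(60 + 156) = 1/216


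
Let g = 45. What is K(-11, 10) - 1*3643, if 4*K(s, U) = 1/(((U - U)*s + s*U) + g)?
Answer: -947181/260 ≈ -3643.0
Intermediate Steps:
K(s, U) = 1/(4*(45 + U*s)) (K(s, U) = 1/(4*(((U - U)*s + s*U) + 45)) = 1/(4*((0*s + U*s) + 45)) = 1/(4*((0 + U*s) + 45)) = 1/(4*(U*s + 45)) = 1/(4*(45 + U*s)))
K(-11, 10) - 1*3643 = 1/(4*(45 + 10*(-11))) - 1*3643 = 1/(4*(45 - 110)) - 3643 = (1/4)/(-65) - 3643 = (1/4)*(-1/65) - 3643 = -1/260 - 3643 = -947181/260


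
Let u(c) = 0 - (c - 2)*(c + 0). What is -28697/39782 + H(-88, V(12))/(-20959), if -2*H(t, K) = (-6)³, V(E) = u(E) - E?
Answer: -605756879/833790938 ≈ -0.72651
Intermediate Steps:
u(c) = -c*(-2 + c) (u(c) = 0 - (-2 + c)*c = 0 - c*(-2 + c) = -c*(-2 + c))
V(E) = -E + E*(2 - E) (V(E) = E*(2 - E) - E = -E + E*(2 - E))
H(t, K) = 108 (H(t, K) = -½*(-6)³ = -½*(-216) = 108)
-28697/39782 + H(-88, V(12))/(-20959) = -28697/39782 + 108/(-20959) = -28697*1/39782 + 108*(-1/20959) = -28697/39782 - 108/20959 = -605756879/833790938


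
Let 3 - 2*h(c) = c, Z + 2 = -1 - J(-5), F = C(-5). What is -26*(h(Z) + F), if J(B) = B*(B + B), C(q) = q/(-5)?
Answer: -754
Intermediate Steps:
C(q) = -q/5 (C(q) = q*(-⅕) = -q/5)
F = 1 (F = -⅕*(-5) = 1)
J(B) = 2*B² (J(B) = B*(2*B) = 2*B²)
Z = -53 (Z = -2 + (-1 - 2*(-5)²) = -2 + (-1 - 2*25) = -2 + (-1 - 1*50) = -2 + (-1 - 50) = -2 - 51 = -53)
h(c) = 3/2 - c/2
-26*(h(Z) + F) = -26*((3/2 - ½*(-53)) + 1) = -26*((3/2 + 53/2) + 1) = -26*(28 + 1) = -26*29 = -754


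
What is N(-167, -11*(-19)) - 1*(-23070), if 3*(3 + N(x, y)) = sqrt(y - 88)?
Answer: 69212/3 ≈ 23071.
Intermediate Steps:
N(x, y) = -3 + sqrt(-88 + y)/3 (N(x, y) = -3 + sqrt(y - 88)/3 = -3 + sqrt(-88 + y)/3)
N(-167, -11*(-19)) - 1*(-23070) = (-3 + sqrt(-88 - 11*(-19))/3) - 1*(-23070) = (-3 + sqrt(-88 + 209)/3) + 23070 = (-3 + sqrt(121)/3) + 23070 = (-3 + (1/3)*11) + 23070 = (-3 + 11/3) + 23070 = 2/3 + 23070 = 69212/3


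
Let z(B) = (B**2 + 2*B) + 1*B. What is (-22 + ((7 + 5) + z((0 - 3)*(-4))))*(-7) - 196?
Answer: -1386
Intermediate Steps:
z(B) = B**2 + 3*B (z(B) = (B**2 + 2*B) + B = B**2 + 3*B)
(-22 + ((7 + 5) + z((0 - 3)*(-4))))*(-7) - 196 = (-22 + ((7 + 5) + ((0 - 3)*(-4))*(3 + (0 - 3)*(-4))))*(-7) - 196 = (-22 + (12 + (-3*(-4))*(3 - 3*(-4))))*(-7) - 196 = (-22 + (12 + 12*(3 + 12)))*(-7) - 196 = (-22 + (12 + 12*15))*(-7) - 196 = (-22 + (12 + 180))*(-7) - 196 = (-22 + 192)*(-7) - 196 = 170*(-7) - 196 = -1190 - 196 = -1386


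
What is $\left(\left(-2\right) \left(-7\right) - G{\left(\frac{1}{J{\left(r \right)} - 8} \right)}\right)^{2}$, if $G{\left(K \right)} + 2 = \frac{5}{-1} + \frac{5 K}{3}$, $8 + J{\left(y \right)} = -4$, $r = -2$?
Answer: $\frac{64009}{144} \approx 444.51$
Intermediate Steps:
$J{\left(y \right)} = -12$ ($J{\left(y \right)} = -8 - 4 = -12$)
$G{\left(K \right)} = -7 + \frac{5 K}{3}$ ($G{\left(K \right)} = -2 + \left(\frac{5}{-1} + \frac{5 K}{3}\right) = -2 + \left(5 \left(-1\right) + 5 K \frac{1}{3}\right) = -2 + \left(-5 + \frac{5 K}{3}\right) = -7 + \frac{5 K}{3}$)
$\left(\left(-2\right) \left(-7\right) - G{\left(\frac{1}{J{\left(r \right)} - 8} \right)}\right)^{2} = \left(\left(-2\right) \left(-7\right) - \left(-7 + \frac{5}{3 \left(-12 - 8\right)}\right)\right)^{2} = \left(14 - \left(-7 + \frac{5}{3 \left(-20\right)}\right)\right)^{2} = \left(14 - \left(-7 + \frac{5}{3} \left(- \frac{1}{20}\right)\right)\right)^{2} = \left(14 - \left(-7 - \frac{1}{12}\right)\right)^{2} = \left(14 - - \frac{85}{12}\right)^{2} = \left(14 + \frac{85}{12}\right)^{2} = \left(\frac{253}{12}\right)^{2} = \frac{64009}{144}$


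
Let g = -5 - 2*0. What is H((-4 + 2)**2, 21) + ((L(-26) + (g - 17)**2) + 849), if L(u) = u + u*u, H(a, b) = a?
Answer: 1987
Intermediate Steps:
L(u) = u + u**2
g = -5 (g = -5 + 0 = -5)
H((-4 + 2)**2, 21) + ((L(-26) + (g - 17)**2) + 849) = (-4 + 2)**2 + ((-26*(1 - 26) + (-5 - 17)**2) + 849) = (-2)**2 + ((-26*(-25) + (-22)**2) + 849) = 4 + ((650 + 484) + 849) = 4 + (1134 + 849) = 4 + 1983 = 1987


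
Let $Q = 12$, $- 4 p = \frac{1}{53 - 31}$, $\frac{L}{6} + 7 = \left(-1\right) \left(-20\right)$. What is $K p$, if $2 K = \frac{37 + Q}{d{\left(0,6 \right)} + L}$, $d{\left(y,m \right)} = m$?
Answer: $- \frac{7}{2112} \approx -0.0033144$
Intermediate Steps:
$L = 78$ ($L = -42 + 6 \left(\left(-1\right) \left(-20\right)\right) = -42 + 6 \cdot 20 = -42 + 120 = 78$)
$p = - \frac{1}{88}$ ($p = - \frac{1}{4 \left(53 - 31\right)} = - \frac{1}{4 \cdot 22} = \left(- \frac{1}{4}\right) \frac{1}{22} = - \frac{1}{88} \approx -0.011364$)
$K = \frac{7}{24}$ ($K = \frac{\left(37 + 12\right) \frac{1}{6 + 78}}{2} = \frac{49 \cdot \frac{1}{84}}{2} = \frac{1}{2} \cdot \frac{7}{12} = \frac{7}{24} \approx 0.29167$)
$K p = \frac{7}{24} \left(- \frac{1}{88}\right) = - \frac{7}{2112}$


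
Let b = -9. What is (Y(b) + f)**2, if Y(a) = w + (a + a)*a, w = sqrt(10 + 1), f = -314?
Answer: (152 - sqrt(11))**2 ≈ 22107.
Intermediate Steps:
w = sqrt(11) ≈ 3.3166
Y(a) = sqrt(11) + 2*a**2 (Y(a) = sqrt(11) + (a + a)*a = sqrt(11) + (2*a)*a = sqrt(11) + 2*a**2)
(Y(b) + f)**2 = ((sqrt(11) + 2*(-9)**2) - 314)**2 = ((sqrt(11) + 2*81) - 314)**2 = ((sqrt(11) + 162) - 314)**2 = ((162 + sqrt(11)) - 314)**2 = (-152 + sqrt(11))**2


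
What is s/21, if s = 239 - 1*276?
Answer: -37/21 ≈ -1.7619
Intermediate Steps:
s = -37 (s = 239 - 276 = -37)
s/21 = -37/21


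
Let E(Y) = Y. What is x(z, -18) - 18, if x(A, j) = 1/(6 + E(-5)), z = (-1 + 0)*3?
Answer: -17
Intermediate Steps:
z = -3 (z = -1*3 = -3)
x(A, j) = 1 (x(A, j) = 1/(6 - 5) = 1/1 = 1)
x(z, -18) - 18 = 1 - 18 = -17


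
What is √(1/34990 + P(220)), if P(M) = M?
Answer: √269346056990/34990 ≈ 14.832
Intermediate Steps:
√(1/34990 + P(220)) = √(1/34990 + 220) = √(7697801/34990) = √269346056990/34990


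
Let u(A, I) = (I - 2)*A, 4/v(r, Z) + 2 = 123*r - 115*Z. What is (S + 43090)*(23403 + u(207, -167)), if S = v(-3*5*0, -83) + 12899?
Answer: -2062409699660/3181 ≈ -6.4835e+8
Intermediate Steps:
v(r, Z) = 4/(-2 - 115*Z + 123*r) (v(r, Z) = 4/(-2 + (123*r - 115*Z)) = 4/(-2 + (-115*Z + 123*r)) = 4/(-2 - 115*Z + 123*r))
u(A, I) = A*(-2 + I) (u(A, I) = (-2 + I)*A = A*(-2 + I))
S = 123095161/9543 (S = 4/(-2 - 115*(-83) + 123*(-3*5*0)) + 12899 = 4/(-2 + 9545 + 123*(-15*0)) + 12899 = 4/(-2 + 9545 + 123*0) + 12899 = 4/(-2 + 9545 + 0) + 12899 = 4/9543 + 12899 = 123095161/9543 ≈ 12899.)
(S + 43090)*(23403 + u(207, -167)) = (123095161/9543 + 43090)*(23403 + 207*(-2 - 167)) = 534303031*(23403 + 207*(-169))/9543 = 534303031*(23403 - 34983)/9543 = (534303031/9543)*(-11580) = -2062409699660/3181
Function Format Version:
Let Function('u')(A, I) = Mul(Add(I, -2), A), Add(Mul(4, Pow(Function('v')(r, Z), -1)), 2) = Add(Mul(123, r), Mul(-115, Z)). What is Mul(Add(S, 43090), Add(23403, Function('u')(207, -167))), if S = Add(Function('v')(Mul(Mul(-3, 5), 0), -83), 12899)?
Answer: Rational(-2062409699660, 3181) ≈ -6.4835e+8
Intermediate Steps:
Function('v')(r, Z) = Mul(4, Pow(Add(-2, Mul(-115, Z), Mul(123, r)), -1)) (Function('v')(r, Z) = Mul(4, Pow(Add(-2, Add(Mul(123, r), Mul(-115, Z))), -1)) = Mul(4, Pow(Add(-2, Add(Mul(-115, Z), Mul(123, r))), -1)) = Mul(4, Pow(Add(-2, Mul(-115, Z), Mul(123, r)), -1)))
Function('u')(A, I) = Mul(A, Add(-2, I)) (Function('u')(A, I) = Mul(Add(-2, I), A) = Mul(A, Add(-2, I)))
S = Rational(123095161, 9543) (S = Add(Mul(4, Pow(Add(-2, Mul(-115, -83), Mul(123, Mul(Mul(-3, 5), 0))), -1)), 12899) = Add(Mul(4, Pow(Add(-2, 9545, Mul(123, Mul(-15, 0))), -1)), 12899) = Add(Mul(4, Pow(Add(-2, 9545, Mul(123, 0)), -1)), 12899) = Add(Mul(4, Pow(Add(-2, 9545, 0), -1)), 12899) = Add(Mul(4, Pow(9543, -1)), 12899) = Add(Mul(4, Rational(1, 9543)), 12899) = Add(Rational(4, 9543), 12899) = Rational(123095161, 9543) ≈ 12899.)
Mul(Add(S, 43090), Add(23403, Function('u')(207, -167))) = Mul(Add(Rational(123095161, 9543), 43090), Add(23403, Mul(207, Add(-2, -167)))) = Mul(Rational(534303031, 9543), Add(23403, Mul(207, -169))) = Mul(Rational(534303031, 9543), Add(23403, -34983)) = Mul(Rational(534303031, 9543), -11580) = Rational(-2062409699660, 3181)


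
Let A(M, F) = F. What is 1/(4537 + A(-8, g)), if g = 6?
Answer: 1/4543 ≈ 0.00022012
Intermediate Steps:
1/(4537 + A(-8, g)) = 1/(4537 + 6) = 1/4543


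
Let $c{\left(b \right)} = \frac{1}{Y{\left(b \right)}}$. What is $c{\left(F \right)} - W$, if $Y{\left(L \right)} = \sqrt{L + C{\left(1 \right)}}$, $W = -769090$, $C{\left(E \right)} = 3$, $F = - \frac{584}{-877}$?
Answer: $769090 + \frac{\sqrt{2819555}}{3215} \approx 7.6909 \cdot 10^{5}$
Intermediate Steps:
$F = \frac{584}{877}$ ($F = \left(-584\right) \left(- \frac{1}{877}\right) = \frac{584}{877} \approx 0.66591$)
$Y{\left(L \right)} = \sqrt{3 + L}$ ($Y{\left(L \right)} = \sqrt{L + 3} = \sqrt{3 + L}$)
$c{\left(b \right)} = \frac{1}{\sqrt{3 + b}}$
$c{\left(F \right)} - W = \frac{1}{\sqrt{3 + \frac{584}{877}}} - -769090 = \frac{1}{\sqrt{\frac{3215}{877}}} + 769090 = \frac{\sqrt{2819555}}{3215} + 769090 = 769090 + \frac{\sqrt{2819555}}{3215}$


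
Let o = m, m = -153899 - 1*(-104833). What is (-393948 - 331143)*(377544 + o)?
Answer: -238176441498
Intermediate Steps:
m = -49066 (m = -153899 + 104833 = -49066)
o = -49066
(-393948 - 331143)*(377544 + o) = (-393948 - 331143)*(377544 - 49066) = -725091*328478 = -238176441498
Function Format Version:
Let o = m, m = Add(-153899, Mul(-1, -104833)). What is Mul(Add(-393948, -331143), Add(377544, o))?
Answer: -238176441498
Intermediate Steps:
m = -49066 (m = Add(-153899, 104833) = -49066)
o = -49066
Mul(Add(-393948, -331143), Add(377544, o)) = Mul(Add(-393948, -331143), Add(377544, -49066)) = Mul(-725091, 328478) = -238176441498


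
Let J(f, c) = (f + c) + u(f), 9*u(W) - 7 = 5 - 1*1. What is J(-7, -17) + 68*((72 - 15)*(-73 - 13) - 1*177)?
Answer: -3108553/9 ≈ -3.4540e+5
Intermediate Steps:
u(W) = 11/9 (u(W) = 7/9 + (5 - 1*1)/9 = 7/9 + (5 - 1)/9 = 7/9 + (⅑)*4 = 7/9 + 4/9 = 11/9)
J(f, c) = 11/9 + c + f (J(f, c) = (f + c) + 11/9 = (c + f) + 11/9 = 11/9 + c + f)
J(-7, -17) + 68*((72 - 15)*(-73 - 13) - 1*177) = (11/9 - 17 - 7) + 68*((72 - 15)*(-73 - 13) - 1*177) = -205/9 + 68*(57*(-86) - 177) = -205/9 + 68*(-4902 - 177) = -205/9 + 68*(-5079) = -205/9 - 345372 = -3108553/9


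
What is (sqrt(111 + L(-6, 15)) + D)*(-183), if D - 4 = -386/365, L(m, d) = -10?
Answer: -196542/365 - 183*sqrt(101) ≈ -2377.6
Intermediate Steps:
D = 1074/365 (D = 4 - 386/365 = 1074/365 ≈ 2.9425)
(sqrt(111 + L(-6, 15)) + D)*(-183) = (sqrt(111 - 10) + 1074/365)*(-183) = (sqrt(101) + 1074/365)*(-183) = (1074/365 + sqrt(101))*(-183) = -196542/365 - 183*sqrt(101)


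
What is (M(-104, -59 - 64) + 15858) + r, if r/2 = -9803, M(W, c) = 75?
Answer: -3673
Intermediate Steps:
r = -19606 (r = 2*(-9803) = -19606)
(M(-104, -59 - 64) + 15858) + r = (75 + 15858) - 19606 = 15933 - 19606 = -3673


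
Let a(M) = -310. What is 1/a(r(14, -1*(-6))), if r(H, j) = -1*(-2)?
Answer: -1/310 ≈ -0.0032258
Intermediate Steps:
r(H, j) = 2
1/a(r(14, -1*(-6))) = 1/(-310) = -1/310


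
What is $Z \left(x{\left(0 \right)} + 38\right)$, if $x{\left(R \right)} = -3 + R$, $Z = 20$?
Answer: $700$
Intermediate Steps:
$Z \left(x{\left(0 \right)} + 38\right) = 20 \left(\left(-3 + 0\right) + 38\right) = 20 \left(-3 + 38\right) = 20 \cdot 35 = 700$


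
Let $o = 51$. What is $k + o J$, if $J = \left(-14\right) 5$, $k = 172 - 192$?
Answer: $-3590$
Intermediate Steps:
$k = -20$
$J = -70$
$k + o J = -20 + 51 \left(-70\right) = -20 - 3570 = -3590$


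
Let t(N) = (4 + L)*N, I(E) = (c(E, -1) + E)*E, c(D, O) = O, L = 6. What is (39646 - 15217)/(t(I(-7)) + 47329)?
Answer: 479/939 ≈ 0.51012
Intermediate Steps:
I(E) = E*(-1 + E) (I(E) = (-1 + E)*E = E*(-1 + E))
t(N) = 10*N (t(N) = (4 + 6)*N = 10*N)
(39646 - 15217)/(t(I(-7)) + 47329) = (39646 - 15217)/(10*(-7*(-1 - 7)) + 47329) = 24429/(10*(-7*(-8)) + 47329) = 24429/(10*56 + 47329) = 24429/(560 + 47329) = 24429/47889 = 24429*(1/47889) = 479/939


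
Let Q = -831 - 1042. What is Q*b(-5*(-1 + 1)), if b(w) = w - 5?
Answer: 9365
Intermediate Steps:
b(w) = -5 + w
Q = -1873
Q*b(-5*(-1 + 1)) = -1873*(-5 - 5*(-1 + 1)) = -1873*(-5 - 5*0) = -1873*(-5 + 0) = -1873*(-5) = 9365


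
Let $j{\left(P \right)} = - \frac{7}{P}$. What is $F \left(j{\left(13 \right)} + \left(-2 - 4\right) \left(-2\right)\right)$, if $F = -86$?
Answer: $- \frac{12814}{13} \approx -985.69$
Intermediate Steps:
$F \left(j{\left(13 \right)} + \left(-2 - 4\right) \left(-2\right)\right) = - 86 \left(- \frac{7}{13} + \left(-2 - 4\right) \left(-2\right)\right) = - 86 \left(\left(-7\right) \frac{1}{13} - -12\right) = - 86 \left(- \frac{7}{13} + 12\right) = \left(-86\right) \frac{149}{13} = - \frac{12814}{13}$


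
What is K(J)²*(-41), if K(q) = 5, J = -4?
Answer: -1025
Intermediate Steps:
K(J)²*(-41) = 5²*(-41) = 25*(-41) = -1025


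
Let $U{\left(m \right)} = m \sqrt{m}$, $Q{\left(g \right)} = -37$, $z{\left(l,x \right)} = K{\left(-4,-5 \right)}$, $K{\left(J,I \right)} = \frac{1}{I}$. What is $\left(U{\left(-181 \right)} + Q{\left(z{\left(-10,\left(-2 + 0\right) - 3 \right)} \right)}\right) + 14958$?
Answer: $14921 - 181 i \sqrt{181} \approx 14921.0 - 2435.1 i$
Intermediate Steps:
$z{\left(l,x \right)} = - \frac{1}{5}$ ($z{\left(l,x \right)} = \frac{1}{-5} = - \frac{1}{5}$)
$U{\left(m \right)} = m^{\frac{3}{2}}$
$\left(U{\left(-181 \right)} + Q{\left(z{\left(-10,\left(-2 + 0\right) - 3 \right)} \right)}\right) + 14958 = \left(\left(-181\right)^{\frac{3}{2}} - 37\right) + 14958 = \left(- 181 i \sqrt{181} - 37\right) + 14958 = \left(-37 - 181 i \sqrt{181}\right) + 14958 = 14921 - 181 i \sqrt{181}$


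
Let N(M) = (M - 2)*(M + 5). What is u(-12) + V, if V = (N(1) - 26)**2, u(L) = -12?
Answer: 1012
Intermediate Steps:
N(M) = (-2 + M)*(5 + M)
V = 1024 (V = ((-10 + 1**2 + 3*1) - 26)**2 = ((-10 + 1 + 3) - 26)**2 = (-6 - 26)**2 = (-32)**2 = 1024)
u(-12) + V = -12 + 1024 = 1012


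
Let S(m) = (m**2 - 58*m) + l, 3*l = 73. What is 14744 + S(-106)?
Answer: 96457/3 ≈ 32152.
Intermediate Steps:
l = 73/3 (l = (1/3)*73 = 73/3 ≈ 24.333)
S(m) = 73/3 + m**2 - 58*m (S(m) = (m**2 - 58*m) + 73/3 = 73/3 + m**2 - 58*m)
14744 + S(-106) = 14744 + (73/3 + (-106)**2 - 58*(-106)) = 14744 + (73/3 + 11236 + 6148) = 14744 + 52225/3 = 96457/3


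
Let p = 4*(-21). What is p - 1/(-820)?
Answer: -68879/820 ≈ -83.999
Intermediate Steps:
p = -84
p - 1/(-820) = -84 - 1/(-820) = -84 - 1*(-1/820) = -84 + 1/820 = -68879/820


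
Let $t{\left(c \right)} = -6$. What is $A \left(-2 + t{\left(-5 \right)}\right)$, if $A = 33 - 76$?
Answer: $344$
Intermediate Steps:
$A = -43$
$A \left(-2 + t{\left(-5 \right)}\right) = - 43 \left(-2 - 6\right) = \left(-43\right) \left(-8\right) = 344$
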